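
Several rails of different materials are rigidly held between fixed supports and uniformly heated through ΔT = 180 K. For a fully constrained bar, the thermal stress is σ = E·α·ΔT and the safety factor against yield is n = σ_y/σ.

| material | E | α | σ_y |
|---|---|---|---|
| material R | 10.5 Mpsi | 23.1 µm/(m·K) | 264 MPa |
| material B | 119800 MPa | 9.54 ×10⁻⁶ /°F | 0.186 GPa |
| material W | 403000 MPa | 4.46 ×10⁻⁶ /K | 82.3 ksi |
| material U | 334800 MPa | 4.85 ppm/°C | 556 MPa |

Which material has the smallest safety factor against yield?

material B

Converting E to GPa, α to ×10⁻⁶/K, σ_y to MPa, then σ and n for each:
  material R: E = 72.39, α = 23.1, σ_y = 264.0 → σ = 301 MPa, n = 0.877
  material B: E = 119.8, α = 17.2, σ_y = 186.0 → σ = 370 MPa, n = 0.502
  material W: E = 403.0, α = 4.46, σ_y = 567.4 → σ = 324 MPa, n = 1.75
  material U: E = 334.8, α = 4.85, σ_y = 556.0 → σ = 292 MPa, n = 1.90
Material B has the lowest safety factor, n = 0.502.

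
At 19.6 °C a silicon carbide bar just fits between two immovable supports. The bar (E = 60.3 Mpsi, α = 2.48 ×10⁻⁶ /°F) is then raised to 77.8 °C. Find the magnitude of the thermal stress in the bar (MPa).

108 MPa

E = 60.3 Mpsi = 415.8 GPa.
α = 2.48×10⁻⁶/°F × 9/5 = 4.46×10⁻⁶/K.
ΔT = 58.20 K. Constrained thermal stress σ = E·α·ΔT = 415.8×10³ MPa × 4.46×10⁻⁶ × 58.20 = 108 MPa (compressive).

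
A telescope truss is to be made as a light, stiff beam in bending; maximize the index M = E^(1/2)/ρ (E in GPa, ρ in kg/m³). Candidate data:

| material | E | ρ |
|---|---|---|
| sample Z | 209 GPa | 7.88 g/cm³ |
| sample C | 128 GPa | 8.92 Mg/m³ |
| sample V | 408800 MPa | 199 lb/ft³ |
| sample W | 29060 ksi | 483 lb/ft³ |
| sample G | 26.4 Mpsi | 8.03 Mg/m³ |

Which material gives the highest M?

After converting to SI:
  sample Z: E = 209.0 GPa, ρ = 7880 kg/m³
  sample C: E = 128.0 GPa, ρ = 8920 kg/m³
  sample V: E = 408.8 GPa, ρ = 3188 kg/m³
  sample W: E = 200.4 GPa, ρ = 7737 kg/m³
  sample G: E = 182.0 GPa, ρ = 8030 kg/m³
  sample V: M = 6.34×10⁻³
  sample Z: M = 1.83×10⁻³
  sample W: M = 1.83×10⁻³
  sample G: M = 1.68×10⁻³
  sample C: M = 1.27×10⁻³
Sample V has the largest M.

sample V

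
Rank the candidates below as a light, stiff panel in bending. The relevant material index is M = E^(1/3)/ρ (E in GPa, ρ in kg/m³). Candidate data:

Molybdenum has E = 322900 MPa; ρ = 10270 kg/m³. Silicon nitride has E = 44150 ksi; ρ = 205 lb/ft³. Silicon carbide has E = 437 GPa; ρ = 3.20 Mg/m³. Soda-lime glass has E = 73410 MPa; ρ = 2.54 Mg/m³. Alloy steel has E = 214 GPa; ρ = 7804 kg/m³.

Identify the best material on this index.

silicon carbide

Putting every candidate on a common basis:
  molybdenum: E = 322.9 GPa, ρ = 10270 kg/m³
  silicon nitride: E = 304.4 GPa, ρ = 3284 kg/m³
  silicon carbide: E = 437.0 GPa, ρ = 3200 kg/m³
  soda-lime glass: E = 73.41 GPa, ρ = 2540 kg/m³
  alloy steel: E = 214.0 GPa, ρ = 7804 kg/m³
  silicon carbide: M = 2.37×10⁻³
  silicon nitride: M = 2.05×10⁻³
  soda-lime glass: M = 1.65×10⁻³
  alloy steel: M = 0.766×10⁻³
  molybdenum: M = 0.668×10⁻³
The maximum is for silicon carbide.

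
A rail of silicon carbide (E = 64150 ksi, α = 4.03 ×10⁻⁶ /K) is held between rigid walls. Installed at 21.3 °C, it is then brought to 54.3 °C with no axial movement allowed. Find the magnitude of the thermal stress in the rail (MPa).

58.8 MPa

E = 64150 ksi = 442.3 GPa.
ΔT = 33.00 K. Constrained thermal stress σ = E·α·ΔT = 442.3×10³ MPa × 4.03×10⁻⁶ × 33.00 = 58.8 MPa (compressive).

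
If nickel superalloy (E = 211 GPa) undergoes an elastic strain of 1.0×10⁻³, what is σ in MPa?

211 MPa

σ = E·ε = 211000 MPa × 1.0×10⁻³ = 211 MPa.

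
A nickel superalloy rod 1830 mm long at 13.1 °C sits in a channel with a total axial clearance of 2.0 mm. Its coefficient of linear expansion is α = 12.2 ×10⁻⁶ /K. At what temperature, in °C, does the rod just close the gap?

103 °C

α·L₀·ΔT = 2.0 mm ⇒ ΔT = 2.0 / (12.2×10⁻⁶ × 1830.0) = 89.58 K.
T = 13.1 + 89.58 = 102.7 °C.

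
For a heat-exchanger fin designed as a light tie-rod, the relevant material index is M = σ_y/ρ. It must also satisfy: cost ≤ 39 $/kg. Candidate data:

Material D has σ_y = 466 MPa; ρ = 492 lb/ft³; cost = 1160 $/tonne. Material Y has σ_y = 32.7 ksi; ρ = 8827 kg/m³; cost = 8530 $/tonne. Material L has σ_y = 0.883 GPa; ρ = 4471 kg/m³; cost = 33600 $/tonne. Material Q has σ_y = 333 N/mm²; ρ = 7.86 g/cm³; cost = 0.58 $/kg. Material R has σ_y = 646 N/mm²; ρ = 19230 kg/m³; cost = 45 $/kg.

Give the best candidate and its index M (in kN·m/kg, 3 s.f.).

material L, M = 197 kN·m/kg

Screen on constraints: cost ≤ 39 $/kg. Survivors: material D, material Y, material L, material Q.
In SI units:
  material D: σ_y = 466.0 MPa, ρ = 7881 kg/m³
  material Y: σ_y = 225.5 MPa, ρ = 8827 kg/m³
  material L: σ_y = 883.0 MPa, ρ = 4471 kg/m³
  material Q: σ_y = 333.0 MPa, ρ = 7860 kg/m³
  material L: M = 197 kN·m/kg
  material D: M = 59.1 kN·m/kg
  material Q: M = 42.4 kN·m/kg
  material Y: M = 25.5 kN·m/kg
Material L has the largest M.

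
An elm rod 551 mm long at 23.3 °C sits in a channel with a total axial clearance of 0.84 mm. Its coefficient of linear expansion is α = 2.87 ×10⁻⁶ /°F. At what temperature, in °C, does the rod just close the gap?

α = 2.87×10⁻⁶/°F × 9/5 = 5.17×10⁻⁶/K.
α·L₀·ΔT = 0.84 mm ⇒ ΔT = 0.84 / (5.17×10⁻⁶ × 551.0) = 295.1 K.
T = 23.3 + 295.1 = 318.4 °C.

318 °C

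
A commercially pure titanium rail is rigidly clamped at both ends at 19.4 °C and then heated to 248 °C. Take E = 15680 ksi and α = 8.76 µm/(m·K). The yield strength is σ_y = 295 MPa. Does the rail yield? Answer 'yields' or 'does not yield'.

does not yield

E = 15680 ksi = 108.1 GPa.
ΔT = 228.6 K. Constrained thermal stress σ = E·α·ΔT = 108.1×10³ MPa × 8.76×10⁻⁶ × 228.6 = 216 MPa (compressive).
Compare to σ_y = 295 MPa: σ < σ_y, so it does not yield.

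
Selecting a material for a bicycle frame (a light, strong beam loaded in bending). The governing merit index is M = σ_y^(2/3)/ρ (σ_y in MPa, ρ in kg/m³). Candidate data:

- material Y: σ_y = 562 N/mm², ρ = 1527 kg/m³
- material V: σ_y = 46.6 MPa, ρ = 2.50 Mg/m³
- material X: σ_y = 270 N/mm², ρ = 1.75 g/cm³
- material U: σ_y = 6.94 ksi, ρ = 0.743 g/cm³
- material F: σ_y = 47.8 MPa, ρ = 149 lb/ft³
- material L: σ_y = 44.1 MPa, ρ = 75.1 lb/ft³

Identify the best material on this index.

material Y

Normalizing units and computing the index:
  material Y: σ_y = 562.0 MPa, ρ = 1527 kg/m³
  material V: σ_y = 46.60 MPa, ρ = 2500 kg/m³
  material X: σ_y = 270.0 MPa, ρ = 1750 kg/m³
  material U: σ_y = 47.85 MPa, ρ = 743.0 kg/m³
  material F: σ_y = 47.80 MPa, ρ = 2387 kg/m³
  material L: σ_y = 44.10 MPa, ρ = 1203 kg/m³
  material Y: M = 44.6×10⁻³
  material X: M = 23.9×10⁻³
  material U: M = 17.7×10⁻³
  material L: M = 10.4×10⁻³
  material F: M = 5.52×10⁻³
  material V: M = 5.18×10⁻³
Material Y has the largest M.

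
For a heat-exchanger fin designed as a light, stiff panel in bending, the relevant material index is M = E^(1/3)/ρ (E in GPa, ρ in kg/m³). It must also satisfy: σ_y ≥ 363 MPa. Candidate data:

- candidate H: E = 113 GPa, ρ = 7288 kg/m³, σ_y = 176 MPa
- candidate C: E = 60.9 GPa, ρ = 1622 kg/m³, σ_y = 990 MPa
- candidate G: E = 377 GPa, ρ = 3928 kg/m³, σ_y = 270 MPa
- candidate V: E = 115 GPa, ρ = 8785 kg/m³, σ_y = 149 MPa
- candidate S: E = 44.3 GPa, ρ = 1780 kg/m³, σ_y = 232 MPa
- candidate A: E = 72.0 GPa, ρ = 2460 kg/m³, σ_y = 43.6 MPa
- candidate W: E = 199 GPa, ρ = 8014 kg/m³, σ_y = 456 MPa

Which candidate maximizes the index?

candidate C

Screen on constraints: σ_y ≥ 363 MPa. Survivors: candidate C, candidate W.
Computing M directly (units already consistent):
  candidate C: M = 2.43×10⁻³
  candidate W: M = 0.729×10⁻³
Candidate C has the largest M.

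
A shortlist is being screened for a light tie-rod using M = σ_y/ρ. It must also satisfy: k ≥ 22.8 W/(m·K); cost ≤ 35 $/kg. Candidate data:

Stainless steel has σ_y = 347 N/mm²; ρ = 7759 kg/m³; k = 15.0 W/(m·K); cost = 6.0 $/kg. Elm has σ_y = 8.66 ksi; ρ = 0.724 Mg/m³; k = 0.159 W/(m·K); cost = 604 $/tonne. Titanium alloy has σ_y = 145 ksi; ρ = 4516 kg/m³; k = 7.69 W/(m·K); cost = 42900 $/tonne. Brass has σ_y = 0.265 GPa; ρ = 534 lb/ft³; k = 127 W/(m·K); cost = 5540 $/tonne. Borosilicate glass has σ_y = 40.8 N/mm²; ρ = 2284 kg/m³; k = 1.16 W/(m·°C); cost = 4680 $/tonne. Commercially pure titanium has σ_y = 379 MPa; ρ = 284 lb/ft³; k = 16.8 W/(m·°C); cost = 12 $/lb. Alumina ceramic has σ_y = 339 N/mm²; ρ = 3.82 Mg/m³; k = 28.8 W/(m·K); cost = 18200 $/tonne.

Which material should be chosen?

Screen on constraints: k ≥ 22.8 W/(m·K); cost ≤ 35 $/kg. Survivors: brass, alumina ceramic.
In SI units:
  brass: σ_y = 265.0 MPa, ρ = 8554 kg/m³
  alumina ceramic: σ_y = 339.0 MPa, ρ = 3820 kg/m³
  alumina ceramic: M = 88.7 kN·m/kg
  brass: M = 31.0 kN·m/kg
Alumina ceramic has the largest M.

alumina ceramic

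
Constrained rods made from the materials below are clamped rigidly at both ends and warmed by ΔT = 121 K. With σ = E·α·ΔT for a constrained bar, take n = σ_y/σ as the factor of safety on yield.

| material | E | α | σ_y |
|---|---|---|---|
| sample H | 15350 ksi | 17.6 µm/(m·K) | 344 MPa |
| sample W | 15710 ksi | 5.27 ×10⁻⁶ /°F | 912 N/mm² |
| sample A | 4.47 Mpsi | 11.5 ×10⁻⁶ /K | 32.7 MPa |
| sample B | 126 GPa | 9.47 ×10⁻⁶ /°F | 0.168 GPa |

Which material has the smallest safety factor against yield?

Converting E to GPa, α to ×10⁻⁶/K, σ_y to MPa, then σ and n for each:
  sample H: E = 105.8, α = 17.6, σ_y = 344.0 → σ = 225 MPa, n = 1.53
  sample W: E = 108.3, α = 9.49, σ_y = 912.0 → σ = 124 MPa, n = 7.34
  sample A: E = 30.82, α = 11.5, σ_y = 32.70 → σ = 42.9 MPa, n = 0.762
  sample B: E = 126.0, α = 17.0, σ_y = 168.0 → σ = 260 MPa, n = 0.646
Sample B has the lowest safety factor, n = 0.646.

sample B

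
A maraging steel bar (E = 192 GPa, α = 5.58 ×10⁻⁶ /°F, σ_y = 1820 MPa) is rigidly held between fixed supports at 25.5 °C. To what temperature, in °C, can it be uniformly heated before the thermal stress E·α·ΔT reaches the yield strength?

α = 5.58×10⁻⁶/°F × 9/5 = 10.0×10⁻⁶/K.
E·α·ΔT = 1820 MPa ⇒ ΔT = 1820 / (192.0×10³ × 10.0×10⁻⁶) = 943.8 K.
T = 25.5 + 943.8 = 969.3 °C.

969 °C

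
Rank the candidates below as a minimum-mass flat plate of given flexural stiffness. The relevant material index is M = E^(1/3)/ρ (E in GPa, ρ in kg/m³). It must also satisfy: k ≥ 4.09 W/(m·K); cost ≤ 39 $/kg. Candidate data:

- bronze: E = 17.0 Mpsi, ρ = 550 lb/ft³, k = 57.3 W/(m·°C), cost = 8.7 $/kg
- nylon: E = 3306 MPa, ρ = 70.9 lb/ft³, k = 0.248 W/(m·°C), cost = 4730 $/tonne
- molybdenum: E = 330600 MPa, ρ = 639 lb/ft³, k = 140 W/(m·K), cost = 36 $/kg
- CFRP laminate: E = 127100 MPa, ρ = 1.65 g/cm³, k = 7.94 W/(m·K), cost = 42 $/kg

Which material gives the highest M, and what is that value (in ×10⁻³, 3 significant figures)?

molybdenum, M = 0.676×10⁻³

Screen on constraints: k ≥ 4.09 W/(m·K); cost ≤ 39 $/kg. Survivors: bronze, molybdenum.
Normalizing units and computing the index:
  bronze: E = 117.2 GPa, ρ = 8810 kg/m³
  molybdenum: E = 330.6 GPa, ρ = 10240 kg/m³
  molybdenum: M = 0.676×10⁻³
  bronze: M = 0.555×10⁻³
The maximum is for molybdenum.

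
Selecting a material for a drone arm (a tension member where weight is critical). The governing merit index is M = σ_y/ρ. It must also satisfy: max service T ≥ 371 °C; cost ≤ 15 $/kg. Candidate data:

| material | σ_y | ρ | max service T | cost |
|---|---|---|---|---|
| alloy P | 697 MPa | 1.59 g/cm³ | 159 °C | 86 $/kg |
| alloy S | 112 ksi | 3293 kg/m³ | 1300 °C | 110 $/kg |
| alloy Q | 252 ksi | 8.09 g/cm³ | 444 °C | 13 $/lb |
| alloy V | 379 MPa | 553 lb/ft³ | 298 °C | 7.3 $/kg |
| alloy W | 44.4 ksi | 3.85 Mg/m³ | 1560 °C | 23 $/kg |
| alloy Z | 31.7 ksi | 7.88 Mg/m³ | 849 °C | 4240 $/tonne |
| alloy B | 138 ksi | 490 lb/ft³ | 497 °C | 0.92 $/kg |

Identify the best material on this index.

Screen on constraints: max service T ≥ 371 °C; cost ≤ 15 $/kg. Survivors: alloy Z, alloy B.
Putting every candidate on a common basis:
  alloy Z: σ_y = 218.6 MPa, ρ = 7880 kg/m³
  alloy B: σ_y = 951.5 MPa, ρ = 7849 kg/m³
  alloy B: M = 121 kN·m/kg
  alloy Z: M = 27.7 kN·m/kg
Alloy B ranks first.

alloy B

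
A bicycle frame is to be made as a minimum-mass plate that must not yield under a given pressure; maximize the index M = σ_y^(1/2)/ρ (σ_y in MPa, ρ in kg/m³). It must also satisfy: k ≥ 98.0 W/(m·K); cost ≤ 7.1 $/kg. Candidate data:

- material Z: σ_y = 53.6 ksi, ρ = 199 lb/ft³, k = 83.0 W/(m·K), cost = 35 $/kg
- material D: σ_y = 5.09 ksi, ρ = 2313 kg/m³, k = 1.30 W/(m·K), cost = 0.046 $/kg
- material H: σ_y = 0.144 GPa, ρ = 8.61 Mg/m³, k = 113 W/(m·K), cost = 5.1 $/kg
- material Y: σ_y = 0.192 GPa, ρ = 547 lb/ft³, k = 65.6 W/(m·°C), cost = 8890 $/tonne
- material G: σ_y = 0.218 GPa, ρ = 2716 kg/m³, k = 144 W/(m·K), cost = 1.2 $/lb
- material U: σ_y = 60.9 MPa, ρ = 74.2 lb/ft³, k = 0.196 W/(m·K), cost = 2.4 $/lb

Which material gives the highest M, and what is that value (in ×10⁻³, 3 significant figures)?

Screen on constraints: k ≥ 98.0 W/(m·K); cost ≤ 7.1 $/kg. Survivors: material H, material G.
In SI units:
  material H: σ_y = 144.0 MPa, ρ = 8610 kg/m³
  material G: σ_y = 218.0 MPa, ρ = 2716 kg/m³
  material G: M = 5.44×10⁻³
  material H: M = 1.39×10⁻³
Highest index: material G.

material G, M = 5.44×10⁻³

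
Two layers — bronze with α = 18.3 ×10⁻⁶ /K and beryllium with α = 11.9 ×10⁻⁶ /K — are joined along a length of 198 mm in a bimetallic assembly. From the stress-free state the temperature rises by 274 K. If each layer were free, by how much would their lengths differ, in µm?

Δα = |18.3 − 11.9|×10⁻⁶/K = 6.40×10⁻⁶/K.
ΔL_mismatch = Δα·L·ΔT = 6.40×10⁻⁶ × 198.0 mm × 274.0 K = 347 µm.

347 µm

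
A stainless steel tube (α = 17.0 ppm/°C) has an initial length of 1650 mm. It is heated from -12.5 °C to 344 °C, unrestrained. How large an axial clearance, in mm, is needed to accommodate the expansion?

10.0 mm

ΔT = 344 − (-12.5) = 356.5 K.
ΔL = α·L₀·ΔT = 17.0×10⁻⁶ × 1650 mm × 356.5 K = 10.0 mm.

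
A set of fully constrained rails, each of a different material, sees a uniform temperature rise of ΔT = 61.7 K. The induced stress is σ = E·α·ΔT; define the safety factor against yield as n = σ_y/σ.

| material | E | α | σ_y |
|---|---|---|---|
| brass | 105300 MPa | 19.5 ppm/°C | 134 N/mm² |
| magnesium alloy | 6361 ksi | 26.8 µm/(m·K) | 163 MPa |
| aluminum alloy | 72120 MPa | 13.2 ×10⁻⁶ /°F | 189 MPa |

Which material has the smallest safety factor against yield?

With everything in SI (GPa, ×10⁻⁶/K, MPa):
  brass: E = 105.3, α = 19.5, σ_y = 134.0 → σ = 127 MPa, n = 1.06
  magnesium alloy: E = 43.86, α = 26.8, σ_y = 163.0 → σ = 72.5 MPa, n = 2.25
  aluminum alloy: E = 72.12, α = 23.8, σ_y = 189.0 → σ = 106 MPa, n = 1.79
The minimum is brass at n = 1.06.

brass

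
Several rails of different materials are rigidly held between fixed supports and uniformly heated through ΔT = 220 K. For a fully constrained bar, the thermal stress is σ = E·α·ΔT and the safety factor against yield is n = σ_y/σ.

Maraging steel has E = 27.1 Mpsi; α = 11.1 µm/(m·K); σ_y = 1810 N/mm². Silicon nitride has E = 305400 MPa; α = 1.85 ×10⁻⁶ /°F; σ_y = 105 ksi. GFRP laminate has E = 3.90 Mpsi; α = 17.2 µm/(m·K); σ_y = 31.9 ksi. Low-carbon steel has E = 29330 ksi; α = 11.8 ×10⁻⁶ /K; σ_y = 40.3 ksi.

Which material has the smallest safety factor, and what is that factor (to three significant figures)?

Per material, after unit conversion:
  maraging steel: E = 186.8, α = 11.1, σ_y = 1810 → σ = 456 MPa, n = 3.97
  silicon nitride: E = 305.4, α = 3.33, σ_y = 723.9 → σ = 224 MPa, n = 3.24
  GFRP laminate: E = 26.89, α = 17.2, σ_y = 219.9 → σ = 102 MPa, n = 2.16
  low-carbon steel: E = 202.2, α = 11.8, σ_y = 277.9 → σ = 525 MPa, n = 0.529
Low-carbon steel has the lowest safety factor, n = 0.529.

low-carbon steel, n = 0.529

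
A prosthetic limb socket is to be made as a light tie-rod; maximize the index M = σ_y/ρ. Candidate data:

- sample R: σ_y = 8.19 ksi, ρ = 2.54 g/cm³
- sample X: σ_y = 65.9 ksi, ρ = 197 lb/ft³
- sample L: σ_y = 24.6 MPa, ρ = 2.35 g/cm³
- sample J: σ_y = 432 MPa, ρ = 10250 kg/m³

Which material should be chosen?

sample X

Convert each candidate to consistent units, then evaluate M:
  sample R: σ_y = 56.47 MPa, ρ = 2540 kg/m³
  sample X: σ_y = 454.4 MPa, ρ = 3156 kg/m³
  sample L: σ_y = 24.60 MPa, ρ = 2350 kg/m³
  sample J: σ_y = 432.0 MPa, ρ = 10250 kg/m³
  sample X: M = 144 kN·m/kg
  sample J: M = 42.1 kN·m/kg
  sample R: M = 22.2 kN·m/kg
  sample L: M = 10.5 kN·m/kg
The maximum is for sample X.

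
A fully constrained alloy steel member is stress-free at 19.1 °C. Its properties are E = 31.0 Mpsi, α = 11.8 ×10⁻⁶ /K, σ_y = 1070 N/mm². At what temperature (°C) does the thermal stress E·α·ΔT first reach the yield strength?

E = 31.0 Mpsi = 213.7 GPa.
σ_y = 1070 N/mm² = 1070 MPa.
E·α·ΔT = 1070 MPa ⇒ ΔT = 1070 / (213.7×10³ × 11.8×10⁻⁶) = 424.2 K.
T = 19.1 + 424.2 = 443.3 °C.

443 °C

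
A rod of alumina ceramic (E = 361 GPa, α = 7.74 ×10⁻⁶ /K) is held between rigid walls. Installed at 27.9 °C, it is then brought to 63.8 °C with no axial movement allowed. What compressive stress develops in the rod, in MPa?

100 MPa

ΔT = 35.90 K. Constrained thermal stress σ = E·α·ΔT = 361.0×10³ MPa × 7.74×10⁻⁶ × 35.90 = 100 MPa (compressive).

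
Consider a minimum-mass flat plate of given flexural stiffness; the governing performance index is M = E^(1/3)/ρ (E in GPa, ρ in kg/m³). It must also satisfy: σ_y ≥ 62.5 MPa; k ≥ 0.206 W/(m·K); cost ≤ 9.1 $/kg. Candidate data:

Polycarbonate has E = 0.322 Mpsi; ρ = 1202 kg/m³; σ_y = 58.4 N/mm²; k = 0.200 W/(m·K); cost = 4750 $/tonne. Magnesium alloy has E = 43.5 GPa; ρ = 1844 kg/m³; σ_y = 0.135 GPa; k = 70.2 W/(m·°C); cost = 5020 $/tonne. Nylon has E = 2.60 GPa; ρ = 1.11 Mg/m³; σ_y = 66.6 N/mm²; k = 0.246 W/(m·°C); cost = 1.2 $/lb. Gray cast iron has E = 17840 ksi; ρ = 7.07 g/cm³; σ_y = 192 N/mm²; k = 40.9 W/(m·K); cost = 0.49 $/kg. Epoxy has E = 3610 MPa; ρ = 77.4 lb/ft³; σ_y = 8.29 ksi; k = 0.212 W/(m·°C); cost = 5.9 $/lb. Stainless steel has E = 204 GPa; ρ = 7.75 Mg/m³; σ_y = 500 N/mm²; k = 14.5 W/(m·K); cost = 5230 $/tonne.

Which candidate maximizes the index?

magnesium alloy

Screen on constraints: σ_y ≥ 62.5 MPa; k ≥ 0.206 W/(m·K); cost ≤ 9.1 $/kg. Survivors: magnesium alloy, nylon, gray cast iron, stainless steel.
Putting every candidate on a common basis:
  magnesium alloy: E = 43.50 GPa, ρ = 1844 kg/m³
  nylon: E = 2.600 GPa, ρ = 1110 kg/m³
  gray cast iron: E = 123.0 GPa, ρ = 7070 kg/m³
  stainless steel: E = 204.0 GPa, ρ = 7750 kg/m³
  magnesium alloy: M = 1.91×10⁻³
  nylon: M = 1.24×10⁻³
  stainless steel: M = 0.760×10⁻³
  gray cast iron: M = 0.703×10⁻³
Magnesium alloy has the largest M.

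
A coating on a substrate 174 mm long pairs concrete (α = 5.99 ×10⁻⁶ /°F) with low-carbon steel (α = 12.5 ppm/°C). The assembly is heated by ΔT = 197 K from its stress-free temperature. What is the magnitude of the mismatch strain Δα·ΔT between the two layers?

3.38×10⁻⁴

concrete: α = 5.99×10⁻⁶/°F × 9/5 = 10.8×10⁻⁶/K.
Δα = |10.8 − 12.5|×10⁻⁶/K = 1.72×10⁻⁶/K.
Mismatch strain = Δα·ΔT = 1.72×10⁻⁶ × 197.0 = 3.38×10⁻⁴.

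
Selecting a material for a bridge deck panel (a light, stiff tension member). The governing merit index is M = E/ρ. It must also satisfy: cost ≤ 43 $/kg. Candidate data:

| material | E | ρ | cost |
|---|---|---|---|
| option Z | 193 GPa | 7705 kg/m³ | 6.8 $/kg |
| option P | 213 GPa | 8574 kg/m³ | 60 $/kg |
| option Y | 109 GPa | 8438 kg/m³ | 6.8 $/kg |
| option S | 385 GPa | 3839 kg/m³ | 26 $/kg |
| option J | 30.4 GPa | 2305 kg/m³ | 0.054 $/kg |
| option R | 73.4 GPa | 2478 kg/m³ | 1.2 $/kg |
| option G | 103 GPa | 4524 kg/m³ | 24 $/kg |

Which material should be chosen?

option S

Screen on constraints: cost ≤ 43 $/kg. Survivors: option Z, option Y, option S, option J, option R, option G.
Per-candidate index values:
  option S: M = 100 MN·m/kg
  option R: M = 29.6 MN·m/kg
  option Z: M = 25.0 MN·m/kg
  option G: M = 22.8 MN·m/kg
  option J: M = 13.2 MN·m/kg
  option Y: M = 12.9 MN·m/kg
Highest index: option S.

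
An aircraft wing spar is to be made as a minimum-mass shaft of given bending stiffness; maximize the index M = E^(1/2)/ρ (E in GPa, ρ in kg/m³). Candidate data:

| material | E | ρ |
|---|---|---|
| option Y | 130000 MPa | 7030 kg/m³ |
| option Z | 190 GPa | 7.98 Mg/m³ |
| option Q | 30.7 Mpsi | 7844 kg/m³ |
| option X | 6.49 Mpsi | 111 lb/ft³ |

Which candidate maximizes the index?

In SI units:
  option Y: E = 130.0 GPa, ρ = 7030 kg/m³
  option Z: E = 190.0 GPa, ρ = 7980 kg/m³
  option Q: E = 211.7 GPa, ρ = 7844 kg/m³
  option X: E = 44.75 GPa, ρ = 1778 kg/m³
  option X: M = 3.76×10⁻³
  option Q: M = 1.85×10⁻³
  option Z: M = 1.73×10⁻³
  option Y: M = 1.62×10⁻³
Option X has the largest M.

option X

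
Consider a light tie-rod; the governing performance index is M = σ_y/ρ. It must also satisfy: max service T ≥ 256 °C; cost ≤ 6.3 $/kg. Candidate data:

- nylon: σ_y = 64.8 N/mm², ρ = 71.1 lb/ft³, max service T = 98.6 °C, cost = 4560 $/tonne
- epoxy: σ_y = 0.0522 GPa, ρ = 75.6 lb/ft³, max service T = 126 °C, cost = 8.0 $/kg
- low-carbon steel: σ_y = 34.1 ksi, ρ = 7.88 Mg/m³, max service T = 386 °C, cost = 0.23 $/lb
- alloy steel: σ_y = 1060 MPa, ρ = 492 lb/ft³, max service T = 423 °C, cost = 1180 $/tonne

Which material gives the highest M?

Screen on constraints: max service T ≥ 256 °C; cost ≤ 6.3 $/kg. Survivors: low-carbon steel, alloy steel.
After converting to SI:
  low-carbon steel: σ_y = 235.1 MPa, ρ = 7880 kg/m³
  alloy steel: σ_y = 1060 MPa, ρ = 7881 kg/m³
  alloy steel: M = 134 kN·m/kg
  low-carbon steel: M = 29.8 kN·m/kg
Highest index: alloy steel.

alloy steel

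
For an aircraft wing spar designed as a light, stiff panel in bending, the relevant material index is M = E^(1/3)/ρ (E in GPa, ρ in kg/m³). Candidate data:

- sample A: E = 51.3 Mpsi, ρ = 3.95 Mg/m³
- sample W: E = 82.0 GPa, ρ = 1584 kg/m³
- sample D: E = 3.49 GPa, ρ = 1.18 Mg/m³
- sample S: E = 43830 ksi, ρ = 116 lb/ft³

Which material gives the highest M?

After converting to SI:
  sample A: E = 353.7 GPa, ρ = 3950 kg/m³
  sample W: E = 82.00 GPa, ρ = 1584 kg/m³
  sample D: E = 3.490 GPa, ρ = 1180 kg/m³
  sample S: E = 302.2 GPa, ρ = 1858 kg/m³
  sample S: M = 3.61×10⁻³
  sample W: M = 2.74×10⁻³
  sample A: M = 1.79×10⁻³
  sample D: M = 1.29×10⁻³
Highest index: sample S.

sample S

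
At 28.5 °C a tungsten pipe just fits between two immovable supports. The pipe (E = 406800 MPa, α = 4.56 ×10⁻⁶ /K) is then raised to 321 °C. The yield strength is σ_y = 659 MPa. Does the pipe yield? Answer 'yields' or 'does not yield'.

E = 406800 MPa = 406.8 GPa.
ΔT = 292.5 K. Constrained thermal stress σ = E·α·ΔT = 406.8×10³ MPa × 4.56×10⁻⁶ × 292.5 = 543 MPa (compressive).
Compare to σ_y = 659 MPa: σ < σ_y, so it does not yield.

does not yield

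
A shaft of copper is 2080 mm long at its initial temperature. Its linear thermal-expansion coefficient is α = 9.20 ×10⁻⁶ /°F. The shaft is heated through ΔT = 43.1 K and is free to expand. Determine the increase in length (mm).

1.48 mm

Convert α: 9.20×10⁻⁶/°F × (9/5) = 16.6×10⁻⁶/K.
ΔL = α·L₀·ΔT = 16.6×10⁻⁶ × 2080 mm × 43.10 K = 1.48 mm.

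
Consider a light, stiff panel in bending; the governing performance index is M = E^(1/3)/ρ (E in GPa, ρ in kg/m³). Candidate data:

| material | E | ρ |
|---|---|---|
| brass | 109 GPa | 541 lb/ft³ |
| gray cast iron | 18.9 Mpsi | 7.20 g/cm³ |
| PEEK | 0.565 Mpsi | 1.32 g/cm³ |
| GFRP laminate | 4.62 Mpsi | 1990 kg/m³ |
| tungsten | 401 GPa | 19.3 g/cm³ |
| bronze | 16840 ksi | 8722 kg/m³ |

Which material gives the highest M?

GFRP laminate

Normalizing units and computing the index:
  brass: E = 109.0 GPa, ρ = 8666 kg/m³
  gray cast iron: E = 130.3 GPa, ρ = 7200 kg/m³
  PEEK: E = 3.896 GPa, ρ = 1320 kg/m³
  GFRP laminate: E = 31.85 GPa, ρ = 1990 kg/m³
  tungsten: E = 401.0 GPa, ρ = 19300 kg/m³
  bronze: E = 116.1 GPa, ρ = 8722 kg/m³
  GFRP laminate: M = 1.59×10⁻³
  PEEK: M = 1.19×10⁻³
  gray cast iron: M = 0.704×10⁻³
  bronze: M = 0.559×10⁻³
  brass: M = 0.551×10⁻³
  tungsten: M = 0.382×10⁻³
GFRP laminate ranks first.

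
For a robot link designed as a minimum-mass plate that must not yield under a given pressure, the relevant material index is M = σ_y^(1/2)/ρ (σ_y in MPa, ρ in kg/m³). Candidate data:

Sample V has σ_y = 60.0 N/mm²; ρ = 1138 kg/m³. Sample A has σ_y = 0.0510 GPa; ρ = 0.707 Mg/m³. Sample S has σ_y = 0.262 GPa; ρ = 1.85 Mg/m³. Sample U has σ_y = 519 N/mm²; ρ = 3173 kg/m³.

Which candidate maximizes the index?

After converting to SI:
  sample V: σ_y = 60.00 MPa, ρ = 1138 kg/m³
  sample A: σ_y = 51.00 MPa, ρ = 707.0 kg/m³
  sample S: σ_y = 262.0 MPa, ρ = 1850 kg/m³
  sample U: σ_y = 519.0 MPa, ρ = 3173 kg/m³
  sample A: M = 10.1×10⁻³
  sample S: M = 8.75×10⁻³
  sample U: M = 7.18×10⁻³
  sample V: M = 6.81×10⁻³
Highest index: sample A.

sample A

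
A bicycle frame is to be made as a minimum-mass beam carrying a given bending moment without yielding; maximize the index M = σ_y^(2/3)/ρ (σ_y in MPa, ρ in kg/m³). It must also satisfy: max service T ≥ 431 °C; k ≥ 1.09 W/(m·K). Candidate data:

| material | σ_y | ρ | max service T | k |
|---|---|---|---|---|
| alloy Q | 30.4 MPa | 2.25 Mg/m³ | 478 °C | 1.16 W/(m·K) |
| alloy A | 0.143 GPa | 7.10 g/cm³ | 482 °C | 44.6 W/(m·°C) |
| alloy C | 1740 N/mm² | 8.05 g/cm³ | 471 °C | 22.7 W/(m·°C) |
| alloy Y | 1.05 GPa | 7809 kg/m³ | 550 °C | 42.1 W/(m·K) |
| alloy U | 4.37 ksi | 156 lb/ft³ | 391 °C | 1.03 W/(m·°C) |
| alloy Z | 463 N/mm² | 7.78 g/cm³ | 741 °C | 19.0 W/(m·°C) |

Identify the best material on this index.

alloy C

Screen on constraints: max service T ≥ 431 °C; k ≥ 1.09 W/(m·K). Survivors: alloy Q, alloy A, alloy C, alloy Y, alloy Z.
Putting every candidate on a common basis:
  alloy Q: σ_y = 30.40 MPa, ρ = 2250 kg/m³
  alloy A: σ_y = 143.0 MPa, ρ = 7100 kg/m³
  alloy C: σ_y = 1740 MPa, ρ = 8050 kg/m³
  alloy Y: σ_y = 1050 MPa, ρ = 7809 kg/m³
  alloy Z: σ_y = 463.0 MPa, ρ = 7780 kg/m³
  alloy C: M = 18.0×10⁻³
  alloy Y: M = 13.2×10⁻³
  alloy Z: M = 7.69×10⁻³
  alloy Q: M = 4.33×10⁻³
  alloy A: M = 3.85×10⁻³
Alloy C has the largest M.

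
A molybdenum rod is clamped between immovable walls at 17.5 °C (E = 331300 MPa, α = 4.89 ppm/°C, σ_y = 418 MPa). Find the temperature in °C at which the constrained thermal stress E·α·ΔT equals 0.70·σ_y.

198 °C

E = 331300 MPa = 331.3 GPa.
E·α·ΔT = 292.6 MPa ⇒ ΔT = 292.6 / (331.3×10³ × 4.89×10⁻⁶) = 180.6 K.
T = 17.5 + 180.6 = 198.1 °C.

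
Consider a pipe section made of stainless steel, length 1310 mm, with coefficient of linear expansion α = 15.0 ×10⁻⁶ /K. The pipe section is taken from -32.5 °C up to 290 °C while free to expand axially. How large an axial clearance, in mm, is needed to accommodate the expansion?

6.34 mm

ΔT = 290 − (-32.5) = 322.5 K.
ΔL = α·L₀·ΔT = 15.0×10⁻⁶ × 1310 mm × 322.5 K = 6.34 mm.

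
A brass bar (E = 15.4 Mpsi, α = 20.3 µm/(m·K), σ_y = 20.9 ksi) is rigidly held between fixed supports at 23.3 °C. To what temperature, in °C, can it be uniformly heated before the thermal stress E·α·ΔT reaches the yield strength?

90.2 °C

E = 15.4 Mpsi = 106.2 GPa.
σ_y = 20.9 ksi = 144.1 MPa.
E·α·ΔT = 144.1 MPa ⇒ ΔT = 144.1 / (106.2×10³ × 20.3×10⁻⁶) = 66.85 K.
T = 23.3 + 66.85 = 90.15 °C.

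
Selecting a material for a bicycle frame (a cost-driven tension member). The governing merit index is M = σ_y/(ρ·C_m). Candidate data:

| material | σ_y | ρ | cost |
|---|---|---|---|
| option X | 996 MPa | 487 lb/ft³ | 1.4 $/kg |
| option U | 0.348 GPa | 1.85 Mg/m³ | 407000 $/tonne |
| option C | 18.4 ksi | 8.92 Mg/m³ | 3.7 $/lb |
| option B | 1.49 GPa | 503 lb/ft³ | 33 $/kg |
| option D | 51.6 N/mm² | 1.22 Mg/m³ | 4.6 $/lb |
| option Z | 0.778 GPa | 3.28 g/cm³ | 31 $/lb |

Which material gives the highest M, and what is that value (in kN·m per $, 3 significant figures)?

Convert each candidate to consistent units, then evaluate M:
  option X: σ_y = 996.0 MPa, ρ = 7801 kg/m³, cost = 1.400 $/kg
  option U: σ_y = 348.0 MPa, ρ = 1850 kg/m³, cost = 407.0 $/kg
  option C: σ_y = 126.9 MPa, ρ = 8920 kg/m³, cost = 8.157 $/kg
  option B: σ_y = 1490 MPa, ρ = 8057 kg/m³, cost = 33.00 $/kg
  option D: σ_y = 51.60 MPa, ρ = 1220 kg/m³, cost = 10.14 $/kg
  option Z: σ_y = 778.0 MPa, ρ = 3280 kg/m³, cost = 68.34 $/kg
  option X: M = 91.2 kN·m per $
  option B: M = 5.60 kN·m per $
  option D: M = 4.17 kN·m per $
  option Z: M = 3.47 kN·m per $
  option C: M = 1.74 kN·m per $
  option U: M = 0.462 kN·m per $
Option X ranks first.

option X, M = 91.2 kN·m per $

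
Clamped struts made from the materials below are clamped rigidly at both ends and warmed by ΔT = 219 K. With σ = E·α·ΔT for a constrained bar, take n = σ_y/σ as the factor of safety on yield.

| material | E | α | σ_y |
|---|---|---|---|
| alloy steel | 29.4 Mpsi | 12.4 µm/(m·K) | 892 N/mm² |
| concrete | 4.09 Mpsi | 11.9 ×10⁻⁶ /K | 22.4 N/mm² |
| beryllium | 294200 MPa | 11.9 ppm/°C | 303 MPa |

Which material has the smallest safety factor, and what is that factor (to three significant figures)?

concrete, n = 0.305

Per material, after unit conversion:
  alloy steel: E = 202.7, α = 12.4, σ_y = 892.0 → σ = 550 MPa, n = 1.62
  concrete: E = 28.20, α = 11.9, σ_y = 22.40 → σ = 73.5 MPa, n = 0.305
  beryllium: E = 294.2, α = 11.9, σ_y = 303.0 → σ = 767 MPa, n = 0.395
Concrete has the lowest safety factor, n = 0.305.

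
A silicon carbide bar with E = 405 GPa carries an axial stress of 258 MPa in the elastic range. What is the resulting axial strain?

6.37×10⁻⁴

ε = σ/E = 258 / 405000 = 6.37×10⁻⁴.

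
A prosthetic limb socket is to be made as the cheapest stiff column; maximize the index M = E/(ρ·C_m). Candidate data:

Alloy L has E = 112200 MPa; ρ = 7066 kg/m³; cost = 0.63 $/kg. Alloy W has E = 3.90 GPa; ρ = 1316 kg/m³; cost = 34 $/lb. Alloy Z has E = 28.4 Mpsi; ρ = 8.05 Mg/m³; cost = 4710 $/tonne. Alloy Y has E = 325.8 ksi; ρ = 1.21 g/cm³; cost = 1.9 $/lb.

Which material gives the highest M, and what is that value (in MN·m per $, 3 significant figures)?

Putting every candidate on a common basis:
  alloy L: E = 112.2 GPa, ρ = 7066 kg/m³, cost = 0.6300 $/kg
  alloy W: E = 3.900 GPa, ρ = 1316 kg/m³, cost = 74.96 $/kg
  alloy Z: E = 195.8 GPa, ρ = 8050 kg/m³, cost = 4.710 $/kg
  alloy Y: E = 2.246 GPa, ρ = 1210 kg/m³, cost = 4.189 $/kg
  alloy L: M = 25.2 MN·m per $
  alloy Z: M = 5.16 MN·m per $
  alloy Y: M = 0.443 MN·m per $
  alloy W: M = 0.0395 MN·m per $
Alloy L has the largest M.

alloy L, M = 25.2 MN·m per $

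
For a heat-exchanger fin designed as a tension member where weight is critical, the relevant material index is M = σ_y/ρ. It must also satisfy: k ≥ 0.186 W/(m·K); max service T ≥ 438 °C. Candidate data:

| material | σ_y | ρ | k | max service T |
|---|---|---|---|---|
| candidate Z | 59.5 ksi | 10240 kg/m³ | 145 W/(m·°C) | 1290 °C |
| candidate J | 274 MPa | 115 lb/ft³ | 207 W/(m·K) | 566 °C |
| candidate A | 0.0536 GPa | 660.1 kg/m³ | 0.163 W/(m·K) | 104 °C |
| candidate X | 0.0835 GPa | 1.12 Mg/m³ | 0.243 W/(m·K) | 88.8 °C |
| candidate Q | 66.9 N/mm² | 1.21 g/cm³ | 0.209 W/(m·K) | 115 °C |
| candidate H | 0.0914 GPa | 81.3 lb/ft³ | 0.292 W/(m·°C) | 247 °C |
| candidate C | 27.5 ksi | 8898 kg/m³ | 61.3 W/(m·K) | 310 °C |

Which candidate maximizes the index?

candidate J

Screen on constraints: k ≥ 0.186 W/(m·K); max service T ≥ 438 °C. Survivors: candidate Z, candidate J.
Convert each candidate to consistent units, then evaluate M:
  candidate Z: σ_y = 410.2 MPa, ρ = 10240 kg/m³
  candidate J: σ_y = 274.0 MPa, ρ = 1842 kg/m³
  candidate J: M = 149 kN·m/kg
  candidate Z: M = 40.1 kN·m/kg
Highest index: candidate J.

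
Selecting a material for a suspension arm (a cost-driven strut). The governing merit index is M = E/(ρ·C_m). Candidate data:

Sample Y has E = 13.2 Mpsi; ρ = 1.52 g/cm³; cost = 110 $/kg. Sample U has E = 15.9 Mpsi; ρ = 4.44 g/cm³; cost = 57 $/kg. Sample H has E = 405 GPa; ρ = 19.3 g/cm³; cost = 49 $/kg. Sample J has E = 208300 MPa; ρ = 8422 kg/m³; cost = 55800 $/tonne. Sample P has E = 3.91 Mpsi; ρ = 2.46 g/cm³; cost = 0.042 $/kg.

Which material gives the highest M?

Putting every candidate on a common basis:
  sample Y: E = 91.01 GPa, ρ = 1520 kg/m³, cost = 110.0 $/kg
  sample U: E = 109.6 GPa, ρ = 4440 kg/m³, cost = 57.00 $/kg
  sample H: E = 405.0 GPa, ρ = 19300 kg/m³, cost = 49.00 $/kg
  sample J: E = 208.3 GPa, ρ = 8422 kg/m³, cost = 55.80 $/kg
  sample P: E = 26.96 GPa, ρ = 2460 kg/m³, cost = 0.04200 $/kg
  sample P: M = 261 MN·m per $
  sample Y: M = 0.544 MN·m per $
  sample J: M = 0.443 MN·m per $
  sample U: M = 0.433 MN·m per $
  sample H: M = 0.428 MN·m per $
Sample P ranks first.

sample P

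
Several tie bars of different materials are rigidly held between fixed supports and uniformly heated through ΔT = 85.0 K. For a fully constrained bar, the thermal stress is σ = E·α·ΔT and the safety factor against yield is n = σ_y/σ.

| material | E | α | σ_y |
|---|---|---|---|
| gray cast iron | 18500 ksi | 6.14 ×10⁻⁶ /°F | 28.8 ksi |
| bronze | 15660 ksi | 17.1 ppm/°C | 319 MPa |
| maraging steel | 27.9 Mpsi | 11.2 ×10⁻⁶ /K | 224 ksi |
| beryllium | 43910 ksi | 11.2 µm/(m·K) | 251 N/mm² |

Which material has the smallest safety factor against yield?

Converting E to GPa, α to ×10⁻⁶/K, σ_y to MPa, then σ and n for each:
  gray cast iron: E = 127.6, α = 11.1, σ_y = 198.6 → σ = 120 MPa, n = 1.66
  bronze: E = 108.0, α = 17.1, σ_y = 319.0 → σ = 157 MPa, n = 2.03
  maraging steel: E = 192.4, α = 11.2, σ_y = 1544 → σ = 183 MPa, n = 8.43
  beryllium: E = 302.7, α = 11.2, σ_y = 251.0 → σ = 288 MPa, n = 0.871
The minimum is beryllium at n = 0.871.

beryllium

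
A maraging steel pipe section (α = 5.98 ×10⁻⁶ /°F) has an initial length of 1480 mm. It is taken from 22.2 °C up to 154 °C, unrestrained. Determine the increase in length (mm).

Convert α: 5.98×10⁻⁶/°F × (9/5) = 10.8×10⁻⁶/K.
ΔT = 154 − 22.2 = 131.8 K.
ΔL = α·L₀·ΔT = 10.8×10⁻⁶ × 1480 mm × 131.8 K = 2.10 mm.

2.10 mm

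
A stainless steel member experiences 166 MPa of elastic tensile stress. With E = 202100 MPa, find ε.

E = 202100 MPa = 202.1 GPa = 202100 MPa.
ε = σ/E = 166 / 202100 = 8.21×10⁻⁴.

8.21×10⁻⁴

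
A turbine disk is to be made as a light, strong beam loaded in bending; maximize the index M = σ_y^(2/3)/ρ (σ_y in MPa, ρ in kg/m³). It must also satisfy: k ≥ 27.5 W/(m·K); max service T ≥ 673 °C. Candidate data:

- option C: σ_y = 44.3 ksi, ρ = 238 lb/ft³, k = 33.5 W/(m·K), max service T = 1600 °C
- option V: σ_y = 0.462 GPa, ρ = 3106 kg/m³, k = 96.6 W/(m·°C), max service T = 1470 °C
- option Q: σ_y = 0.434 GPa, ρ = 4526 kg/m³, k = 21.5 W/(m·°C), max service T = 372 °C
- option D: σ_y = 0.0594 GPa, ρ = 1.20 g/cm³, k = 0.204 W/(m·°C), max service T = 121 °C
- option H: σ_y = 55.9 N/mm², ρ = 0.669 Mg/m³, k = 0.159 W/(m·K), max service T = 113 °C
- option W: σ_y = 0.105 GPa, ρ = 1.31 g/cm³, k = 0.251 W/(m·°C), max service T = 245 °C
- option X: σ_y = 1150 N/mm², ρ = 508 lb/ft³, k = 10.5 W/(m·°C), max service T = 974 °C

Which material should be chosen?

option V

Screen on constraints: k ≥ 27.5 W/(m·K); max service T ≥ 673 °C. Survivors: option C, option V.
In SI units:
  option C: σ_y = 305.4 MPa, ρ = 3812 kg/m³
  option V: σ_y = 462.0 MPa, ρ = 3106 kg/m³
  option V: M = 19.2×10⁻³
  option C: M = 11.9×10⁻³
Option V ranks first.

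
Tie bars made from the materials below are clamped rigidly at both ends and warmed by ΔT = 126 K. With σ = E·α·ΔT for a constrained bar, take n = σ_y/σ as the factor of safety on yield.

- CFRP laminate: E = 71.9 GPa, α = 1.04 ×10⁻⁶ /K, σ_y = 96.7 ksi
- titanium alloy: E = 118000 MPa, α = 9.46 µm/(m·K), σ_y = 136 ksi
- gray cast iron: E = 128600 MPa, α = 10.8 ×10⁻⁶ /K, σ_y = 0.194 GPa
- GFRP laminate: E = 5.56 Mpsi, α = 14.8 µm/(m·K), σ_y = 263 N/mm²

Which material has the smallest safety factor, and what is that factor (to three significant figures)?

With everything in SI (GPa, ×10⁻⁶/K, MPa):
  CFRP laminate: E = 71.90, α = 1.04, σ_y = 666.7 → σ = 9.42 MPa, n = 70.8
  titanium alloy: E = 118.0, α = 9.46, σ_y = 937.7 → σ = 141 MPa, n = 6.67
  gray cast iron: E = 128.6, α = 10.8, σ_y = 194.0 → σ = 175 MPa, n = 1.11
  GFRP laminate: E = 38.33, α = 14.8, σ_y = 263.0 → σ = 71.5 MPa, n = 3.68
Gray cast iron has the lowest safety factor, n = 1.11.

gray cast iron, n = 1.11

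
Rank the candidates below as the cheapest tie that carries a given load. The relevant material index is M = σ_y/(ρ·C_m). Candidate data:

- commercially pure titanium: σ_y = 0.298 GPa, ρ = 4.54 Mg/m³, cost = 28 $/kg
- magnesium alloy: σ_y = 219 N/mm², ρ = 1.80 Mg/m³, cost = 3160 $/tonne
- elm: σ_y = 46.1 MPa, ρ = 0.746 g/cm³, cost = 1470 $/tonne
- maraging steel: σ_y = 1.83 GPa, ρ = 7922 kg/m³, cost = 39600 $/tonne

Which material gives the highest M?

After converting to SI:
  commercially pure titanium: σ_y = 298.0 MPa, ρ = 4540 kg/m³, cost = 28.00 $/kg
  magnesium alloy: σ_y = 219.0 MPa, ρ = 1800 kg/m³, cost = 3.160 $/kg
  elm: σ_y = 46.10 MPa, ρ = 746.0 kg/m³, cost = 1.470 $/kg
  maraging steel: σ_y = 1830 MPa, ρ = 7922 kg/m³, cost = 39.60 $/kg
  elm: M = 42.0 kN·m per $
  magnesium alloy: M = 38.5 kN·m per $
  maraging steel: M = 5.83 kN·m per $
  commercially pure titanium: M = 2.34 kN·m per $
Elm has the largest M.

elm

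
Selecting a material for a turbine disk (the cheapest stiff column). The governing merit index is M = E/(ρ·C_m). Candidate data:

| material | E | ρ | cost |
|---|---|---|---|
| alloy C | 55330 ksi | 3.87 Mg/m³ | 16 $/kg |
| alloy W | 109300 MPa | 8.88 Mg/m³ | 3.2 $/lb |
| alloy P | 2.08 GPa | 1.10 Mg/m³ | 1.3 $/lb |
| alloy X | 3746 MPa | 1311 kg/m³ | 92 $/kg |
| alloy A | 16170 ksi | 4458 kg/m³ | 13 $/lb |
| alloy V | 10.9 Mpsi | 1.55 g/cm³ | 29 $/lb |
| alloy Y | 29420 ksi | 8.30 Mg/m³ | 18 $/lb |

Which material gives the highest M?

alloy C

Putting every candidate on a common basis:
  alloy C: E = 381.5 GPa, ρ = 3870 kg/m³, cost = 16.00 $/kg
  alloy W: E = 109.3 GPa, ρ = 8880 kg/m³, cost = 7.055 $/kg
  alloy P: E = 2.080 GPa, ρ = 1100 kg/m³, cost = 2.866 $/kg
  alloy X: E = 3.746 GPa, ρ = 1311 kg/m³, cost = 92.00 $/kg
  alloy A: E = 111.5 GPa, ρ = 4458 kg/m³, cost = 28.66 $/kg
  alloy V: E = 75.15 GPa, ρ = 1550 kg/m³, cost = 63.93 $/kg
  alloy Y: E = 202.8 GPa, ρ = 8300 kg/m³, cost = 39.68 $/kg
  alloy C: M = 6.16 MN·m per $
  alloy W: M = 1.74 MN·m per $
  alloy A: M = 0.873 MN·m per $
  alloy V: M = 0.758 MN·m per $
  alloy P: M = 0.660 MN·m per $
  alloy Y: M = 0.616 MN·m per $
  alloy X: M = 0.0311 MN·m per $
Alloy C has the largest M.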